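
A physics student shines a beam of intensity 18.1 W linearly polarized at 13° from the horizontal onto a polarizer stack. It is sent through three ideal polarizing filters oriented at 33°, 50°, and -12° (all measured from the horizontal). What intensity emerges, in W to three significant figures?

I₁ = 18.1 W · cos²(20°) = 15.98 W.
I₂ = I₁ · cos²(17°) = 15.98 · 0.9145 = 14.62 W.
I₃ = I₂ · cos²(62°) = 14.62 · 0.2204 = 3.222 W.

I ≈ 3.22 W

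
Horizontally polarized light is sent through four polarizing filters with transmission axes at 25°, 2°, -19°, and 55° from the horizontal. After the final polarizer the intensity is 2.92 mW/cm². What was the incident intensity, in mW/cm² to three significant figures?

I₁ = I₀ cos²(25° − 0°) = I₀ cos²(25°) = 0.8214 I₀.
I₂ = I₁ cos²(2° − 25°) = 0.8214 I₀ · cos²(23°) = 0.696 I₀.
I₃ = I₂ cos²(-19° − 2°) = 0.696 I₀ · cos²(21°) = 0.6066 I₀.
I₄ = I₃ cos²(55° + 19°) = 0.6066 I₀ · cos²(74°) = 0.04609 I₀.
So 2.92 mW/cm² = 0.04609 I₀, giving I₀ = 2.92/0.04609 = 63.36 mW/cm².

I₀ ≈ 63.4 mW/cm²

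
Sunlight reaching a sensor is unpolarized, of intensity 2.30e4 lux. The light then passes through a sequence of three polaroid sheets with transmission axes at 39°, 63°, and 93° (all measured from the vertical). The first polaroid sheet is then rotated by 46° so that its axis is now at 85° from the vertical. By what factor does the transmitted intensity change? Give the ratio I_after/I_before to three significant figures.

Before rotation:
Unpolarized light through the first polarizer → I₁ = ½ I₀, now polarized at 39°.
I₂ = I₁ cos²(63° − 39°) = 0.5 I₀ · cos²(24°) = 0.4173 I₀.
I₃ = I₂ cos²(93° − 63°) = 0.4173 I₀ · cos²(30°) = 0.313 I₀.
After rotation:
Unpolarized light through the first polarizer → I₁ = ½ I₀, now polarized at 85°.
I₂ = I₁ cos²(63° − 85°) = 0.5 I₀ · cos²(22°) = 0.4298 I₀.
I₃ = I₂ cos²(93° − 63°) = 0.4298 I₀ · cos²(30°) = 0.3224 I₀.
Ratio = 0.3224 / 0.313 = 1.03.

I_new/I_old ≈ 1.03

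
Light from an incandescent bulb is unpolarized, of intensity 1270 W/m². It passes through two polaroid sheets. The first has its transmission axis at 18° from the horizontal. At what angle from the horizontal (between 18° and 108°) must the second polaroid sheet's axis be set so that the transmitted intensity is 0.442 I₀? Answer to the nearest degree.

θ ≈ 38°

Unpolarized light through the first polarizer → I₁ = ½ I₀, now polarized at 18°.
Need I₂/I₀ = 0.442, so cos²(θ − 18°) = 0.442 / 0.5 = 0.884.
θ − 18° = arccos(√0.884) = 19.9°, giving θ ≈ 18 + 19.9 = 37.9°.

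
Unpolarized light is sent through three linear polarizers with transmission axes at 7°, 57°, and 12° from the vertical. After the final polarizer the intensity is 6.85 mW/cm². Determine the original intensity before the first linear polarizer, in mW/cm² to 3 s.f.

Unpolarized light through the first polarizer → I₁ = ½ I₀, now polarized at 7°.
I₂ = I₁ cos²(57° − 7°) = 0.5 I₀ · cos²(50°) = 0.2066 I₀.
I₃ = I₂ cos²(12° − 57°) = 0.2066 I₀ · cos²(45°) = 0.1033 I₀.
So 6.85 mW/cm² = 0.1033 I₀, giving I₀ = 6.85/0.1033 = 66.32 mW/cm².

I₀ ≈ 66.3 mW/cm²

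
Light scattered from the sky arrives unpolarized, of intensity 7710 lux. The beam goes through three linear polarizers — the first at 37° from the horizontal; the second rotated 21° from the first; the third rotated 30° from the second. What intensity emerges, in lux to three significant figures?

I ≈ 2520 lux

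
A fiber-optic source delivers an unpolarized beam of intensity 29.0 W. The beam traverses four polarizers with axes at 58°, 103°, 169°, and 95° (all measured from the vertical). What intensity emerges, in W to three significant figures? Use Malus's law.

I ≈ 0.0911 W

Unpolarized light through the first polarizer → I₁ = 29.0 W/2 = 14.5 W, polarized at 58°.
I₂ = I₁ · cos²(45°) = 14.5 · 0.5 = 7.25 W.
I₃ = I₂ · cos²(66°) = 7.25 · 0.1654 = 1.199 W.
I₄ = I₃ · cos²(74°) = 1.199 · 0.07598 = 0.09113 W.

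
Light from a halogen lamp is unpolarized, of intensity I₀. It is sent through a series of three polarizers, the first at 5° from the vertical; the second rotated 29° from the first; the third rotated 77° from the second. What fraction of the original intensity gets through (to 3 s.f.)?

Unpolarized light through the first polarizer → I₁ = ½ I₀, now polarized at 5°.
I₂ = I₁ cos²(29°) = 0.5 · 0.765 I₀ = 0.3825 I₀.
I₃ = I₂ cos²(77°) = 0.3825 · 0.0506 I₀ = 0.01935 I₀.
Transmitted fraction = 0.01935.

≈ 0.0194 I₀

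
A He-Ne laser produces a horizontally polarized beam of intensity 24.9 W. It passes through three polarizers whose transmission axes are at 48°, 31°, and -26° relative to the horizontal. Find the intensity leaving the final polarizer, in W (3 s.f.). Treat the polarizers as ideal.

I ≈ 3.02 W

By Malus's law, I₁ = 24.9 W · cos²(48°) = 11.15 W.
I₂ = I₁ · cos²(17°) = 11.15 · 0.9145 = 10.2 W.
I₃ = I₂ · cos²(57°) = 10.2 · 0.2966 = 3.024 W.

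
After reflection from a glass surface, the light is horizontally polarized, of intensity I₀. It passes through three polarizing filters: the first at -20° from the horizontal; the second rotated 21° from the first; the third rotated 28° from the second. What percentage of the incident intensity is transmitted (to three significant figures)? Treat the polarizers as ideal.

By Malus's law, I₁ = I₀ cos²(-20° − 0°) = I₀ cos²(20°) = 0.883 I₀.
I₂ = I₁ cos²(21°) = 0.883 · 0.8716 I₀ = 0.7696 I₀.
I₃ = I₂ cos²(28°) = 0.7696 · 0.7796 I₀ = 0.6 I₀.
That is 60% of the incident intensity.

≈ 60.0%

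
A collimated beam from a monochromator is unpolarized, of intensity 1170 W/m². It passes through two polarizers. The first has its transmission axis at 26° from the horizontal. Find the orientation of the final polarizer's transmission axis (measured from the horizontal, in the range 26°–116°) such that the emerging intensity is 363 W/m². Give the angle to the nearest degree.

Unpolarized light through the first polarizer → I₁ = ½ I₀, now polarized at 26°.
Target fraction: 363 / 1170 W/m² = 0.3103 of I₀.
Need I₂/I₀ = 0.3103, so cos²(θ − 26°) = 0.3103 / 0.5 = 0.6205.
θ − 26° = arccos(√0.6205) = 38.0°, giving θ ≈ 26 + 38.0 = 64.0°.

θ ≈ 64°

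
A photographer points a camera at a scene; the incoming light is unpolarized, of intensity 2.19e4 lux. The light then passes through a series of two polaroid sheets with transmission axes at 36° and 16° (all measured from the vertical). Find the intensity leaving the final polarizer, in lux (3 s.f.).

I ≈ 9670 lux

Unpolarized light through the first polarizer → I₁ = 2.19e4 lux/2 = 1.095e+04 lux, polarized at 36°.
I₂ = I₁ · cos²(20°) = 1.095e+04 · 0.883 = 9669 lux.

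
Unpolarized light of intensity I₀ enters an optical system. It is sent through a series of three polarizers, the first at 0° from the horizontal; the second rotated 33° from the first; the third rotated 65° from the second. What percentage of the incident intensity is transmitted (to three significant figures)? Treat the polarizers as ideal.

Unpolarized light through the first polarizer → I₁ = ½ I₀, now polarized at 0°.
I₂ = I₁ cos²(33°) = 0.5 · 0.7034 I₀ = 0.3517 I₀.
I₃ = I₂ cos²(65°) = 0.3517 · 0.1786 I₀ = 0.06281 I₀.
That is 6.281% of the incident intensity.

≈ 6.28%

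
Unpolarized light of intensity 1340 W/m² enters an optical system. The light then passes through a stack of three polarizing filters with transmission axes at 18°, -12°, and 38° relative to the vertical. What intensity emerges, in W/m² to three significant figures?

Unpolarized light through the first polarizer → I₁ = 1340 W/m²/2 = 670 W/m², polarized at 18°.
I₂ = I₁ · cos²(30°) = 670 · 0.75 = 502.5 W/m².
I₃ = I₂ · cos²(50°) = 502.5 · 0.4132 = 207.6 W/m².

I ≈ 208 W/m²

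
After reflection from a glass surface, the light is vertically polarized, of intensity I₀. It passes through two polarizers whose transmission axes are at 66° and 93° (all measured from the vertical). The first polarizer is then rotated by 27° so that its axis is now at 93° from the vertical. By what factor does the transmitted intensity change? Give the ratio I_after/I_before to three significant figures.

Before rotation:
I₁ = I₀ cos²(66° − 0°) = I₀ cos²(66°) = 0.1654 I₀.
I₂ = I₁ cos²(93° − 66°) = 0.1654 I₀ · cos²(27°) = 0.1313 I₀.
After rotation:
I₁ = I₀ cos²(93° − 0°) = I₀ cos²(87°) = 0.002739 I₀.
I₂ = I₁ cos²(93° − 93°) = 0.002739 I₀ · cos²(0°) = 0.002739 I₀.
Ratio = 0.002739 / 0.1313 = 0.02086.

I_new/I_old ≈ 0.0209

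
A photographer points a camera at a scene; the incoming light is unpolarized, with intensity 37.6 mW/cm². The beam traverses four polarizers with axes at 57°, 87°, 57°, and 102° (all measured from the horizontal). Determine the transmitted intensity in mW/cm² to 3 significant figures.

I ≈ 5.29 mW/cm²

Unpolarized light through the first polarizer → I₁ = 37.6 mW/cm²/2 = 18.8 mW/cm², polarized at 57°.
I₂ = I₁ · cos²(30°) = 18.8 · 0.75 = 14.1 mW/cm².
I₃ = I₂ · cos²(30°) = 14.1 · 0.75 = 10.58 mW/cm².
I₄ = I₃ · cos²(45°) = 10.58 · 0.5 = 5.288 mW/cm².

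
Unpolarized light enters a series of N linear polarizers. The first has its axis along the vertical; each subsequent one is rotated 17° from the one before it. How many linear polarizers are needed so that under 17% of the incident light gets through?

First polarizer halves the unpolarized light: factor 1/2.
Each further stage multiplies by cos²(17°) = 0.9145.
After N polarizers: T = 0.5·0.9145^(N−1). Require T < 0.17 ⇒ N−1 > ln(0.17/0.5)/ln(0.9145) = 12.07, so N−1 ≥ 13 and N = 14.
Check: N=14 gives T = 0.1565 < 0.17; N=13 gives T = 0.1711.

N = 14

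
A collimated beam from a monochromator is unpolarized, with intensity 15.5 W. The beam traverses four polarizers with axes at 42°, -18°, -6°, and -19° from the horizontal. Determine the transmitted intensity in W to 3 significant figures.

I ≈ 1.76 W

Unpolarized light through the first polarizer → I₁ = 15.5 W/2 = 7.75 W, polarized at 42°.
I₂ = I₁ · cos²(60°) = 7.75 · 0.25 = 1.938 W.
I₃ = I₂ · cos²(12°) = 1.938 · 0.9568 = 1.854 W.
I₄ = I₃ · cos²(13°) = 1.854 · 0.9494 = 1.76 W.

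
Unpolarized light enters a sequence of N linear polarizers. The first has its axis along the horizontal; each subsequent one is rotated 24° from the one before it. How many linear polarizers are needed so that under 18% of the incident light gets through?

First polarizer halves the unpolarized light: factor 1/2.
Each further stage multiplies by cos²(24°) = 0.8346.
After N polarizers: T = 0.5·0.8346^(N−1). Require T < 0.18 ⇒ N−1 > ln(0.18/0.5)/ln(0.8346) = 5.65, so N−1 ≥ 6 and N = 7.
Check: N=7 gives T = 0.1689 < 0.18; N=6 gives T = 0.2024.

N = 7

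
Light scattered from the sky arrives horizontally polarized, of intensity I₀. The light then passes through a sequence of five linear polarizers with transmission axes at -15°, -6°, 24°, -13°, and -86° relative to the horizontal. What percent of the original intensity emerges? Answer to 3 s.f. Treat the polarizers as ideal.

By Malus's law, I₁ = I₀ cos²(-15° − 0°) = I₀ cos²(15°) = 0.933 I₀.
I₂ = I₁ cos²(-6° + 15°) = 0.933 I₀ · cos²(9°) = 0.9102 I₀.
I₃ = I₂ cos²(24° + 6°) = 0.9102 I₀ · cos²(30°) = 0.6826 I₀.
I₄ = I₃ cos²(-13° − 24°) = 0.6826 I₀ · cos²(37°) = 0.4354 I₀.
I₅ = I₄ cos²(-86° + 13°) = 0.4354 I₀ · cos²(73°) = 0.03722 I₀.
That is 3.722% of the incident intensity.

≈ 3.72%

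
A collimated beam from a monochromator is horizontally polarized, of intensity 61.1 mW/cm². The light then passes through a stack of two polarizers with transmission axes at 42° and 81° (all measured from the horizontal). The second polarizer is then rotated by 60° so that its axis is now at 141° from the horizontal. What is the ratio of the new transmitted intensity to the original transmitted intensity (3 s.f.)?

I_new/I_old ≈ 0.0405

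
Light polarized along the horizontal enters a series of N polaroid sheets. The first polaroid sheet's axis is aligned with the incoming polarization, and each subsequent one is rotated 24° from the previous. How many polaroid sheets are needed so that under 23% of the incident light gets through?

N = 10

First polarizer is aligned with the polarization: full transmission.
Each further stage multiplies by cos²(24°) = 0.8346.
After N polarizers: T = 0.8346^(N−1). Require T < 0.23 ⇒ N−1 > ln(0.23)/ln(0.8346) = 8.13, so N−1 ≥ 9 and N = 10.
Check: N=10 gives T = 0.1964 < 0.23; N=9 gives T = 0.2353.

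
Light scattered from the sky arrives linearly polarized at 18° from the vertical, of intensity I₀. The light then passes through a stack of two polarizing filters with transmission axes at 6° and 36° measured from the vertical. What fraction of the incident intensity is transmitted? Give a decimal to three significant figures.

By Malus's law, I₁ = I₀ cos²(6° − 18°) = I₀ cos²(12°) = 0.9568 I₀.
I₂ = I₁ cos²(36° − 6°) = 0.9568 I₀ · cos²(30°) = 0.7176 I₀.
Transmitted fraction = 0.7176.

≈ 0.718 I₀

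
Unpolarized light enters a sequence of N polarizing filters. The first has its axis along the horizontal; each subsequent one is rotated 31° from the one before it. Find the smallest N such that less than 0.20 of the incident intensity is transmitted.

First polarizer halves the unpolarized light: factor 1/2.
Each further stage multiplies by cos²(31°) = 0.7347.
After N polarizers: T = 0.5·0.7347^(N−1). Require T < 0.20 ⇒ N−1 > ln(0.20/0.5)/ln(0.7347) = 2.97, so N−1 ≥ 3 and N = 4.
Check: N=4 gives T = 0.1983 < 0.20; N=3 gives T = 0.2699.

N = 4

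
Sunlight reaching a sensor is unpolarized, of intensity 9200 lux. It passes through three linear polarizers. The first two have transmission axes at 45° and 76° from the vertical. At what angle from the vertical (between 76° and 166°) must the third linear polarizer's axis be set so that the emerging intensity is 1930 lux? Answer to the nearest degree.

θ ≈ 117°

Unpolarized light through the first polarizer → I₁ = ½ I₀, now polarized at 45°.
I₂ = I₁ cos²(76° − 45°) = 0.5 I₀ · cos²(31°) = 0.3674 I₀.
Target fraction: 1930 / 9200 lux = 0.2098 of I₀.
Need I₃/I₀ = 0.2098, so cos²(θ − 76°) = 0.2098 / 0.3674 = 0.571.
θ − 76° = arccos(√0.571) = 40.9°, giving θ ≈ 76 + 40.9 = 116.9°.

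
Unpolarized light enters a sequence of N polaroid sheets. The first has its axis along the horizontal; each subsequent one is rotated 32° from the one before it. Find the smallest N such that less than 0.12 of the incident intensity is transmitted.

First polarizer halves the unpolarized light: factor 1/2.
Each further stage multiplies by cos²(32°) = 0.7192.
After N polarizers: T = 0.5·0.7192^(N−1). Require T < 0.12 ⇒ N−1 > ln(0.12/0.5)/ln(0.7192) = 4.33, so N−1 ≥ 5 and N = 6.
Check: N=6 gives T = 0.0962 < 0.12; N=5 gives T = 0.1338.

N = 6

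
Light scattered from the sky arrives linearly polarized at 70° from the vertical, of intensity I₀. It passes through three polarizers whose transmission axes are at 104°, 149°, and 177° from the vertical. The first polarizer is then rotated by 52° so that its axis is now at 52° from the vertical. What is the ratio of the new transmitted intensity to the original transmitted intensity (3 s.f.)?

Before rotation:
I₁ = I₀ cos²(104° − 70°) = I₀ cos²(34°) = 0.6873 I₀.
I₂ = I₁ cos²(149° − 104°) = 0.6873 I₀ · cos²(45°) = 0.3437 I₀.
I₃ = I₂ cos²(177° − 149°) = 0.3437 I₀ · cos²(28°) = 0.2679 I₀.
After rotation:
I₁ = I₀ cos²(52° − 70°) = I₀ cos²(18°) = 0.9045 I₀.
Angle between axes 1 and 2: 83°. I₂ = 0.9045 I₀ · cos²(83°) = 0.01343 I₀.
I₃ = I₂ cos²(177° − 149°) = 0.01343 I₀ · cos²(28°) = 0.01047 I₀.
Ratio = 0.01047 / 0.2679 = 0.03909.

I_new/I_old ≈ 0.0391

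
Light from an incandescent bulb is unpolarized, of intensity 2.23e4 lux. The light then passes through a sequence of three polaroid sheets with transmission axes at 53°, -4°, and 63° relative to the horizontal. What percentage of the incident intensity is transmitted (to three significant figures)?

≈ 2.26%

Unpolarized light through the first polarizer → I₁ = 2.23e4 lux/2 = 1.115e+04 lux, polarized at 53°.
I₂ = I₁ · cos²(57°) = 1.115e+04 · 0.2966 = 3307 lux.
I₃ = I₂ · cos²(67°) = 3307 · 0.1527 = 505 lux.
That is 2.264% of the incident intensity.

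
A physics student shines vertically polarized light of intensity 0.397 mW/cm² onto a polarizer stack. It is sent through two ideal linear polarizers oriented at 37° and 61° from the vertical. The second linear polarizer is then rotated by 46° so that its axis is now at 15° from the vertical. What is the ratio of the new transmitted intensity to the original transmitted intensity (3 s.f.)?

I_new/I_old ≈ 1.03

Before rotation:
I₁ = I₀ cos²(37° − 0°) = I₀ cos²(37°) = 0.6378 I₀.
I₂ = I₁ cos²(61° − 37°) = 0.6378 I₀ · cos²(24°) = 0.5323 I₀.
After rotation:
I₁ = I₀ cos²(37° − 0°) = I₀ cos²(37°) = 0.6378 I₀.
I₂ = I₁ cos²(15° − 37°) = 0.6378 I₀ · cos²(22°) = 0.5483 I₀.
Ratio = 0.5483 / 0.5323 = 1.03.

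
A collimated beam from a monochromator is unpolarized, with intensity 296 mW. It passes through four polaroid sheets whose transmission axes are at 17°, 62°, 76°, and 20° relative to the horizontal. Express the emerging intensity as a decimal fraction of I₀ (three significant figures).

Unpolarized light through the first polarizer → I₁ = 296 mW/2 = 148 mW, polarized at 17°.
I₂ = I₁ · cos²(45°) = 148 · 0.5 = 74 mW.
I₃ = I₂ · cos²(14°) = 74 · 0.9415 = 69.67 mW.
I₄ = I₃ · cos²(56°) = 69.67 · 0.3127 = 21.79 mW.
Transmitted fraction = 0.0736.

I/I₀ ≈ 0.0736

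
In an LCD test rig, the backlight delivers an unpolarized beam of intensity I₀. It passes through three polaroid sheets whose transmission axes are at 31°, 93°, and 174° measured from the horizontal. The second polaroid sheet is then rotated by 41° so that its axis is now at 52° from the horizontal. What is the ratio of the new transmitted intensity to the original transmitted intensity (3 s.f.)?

I_new/I_old ≈ 45.4

Before rotation:
Unpolarized light through the first polarizer → I₁ = ½ I₀, now polarized at 31°.
I₂ = I₁ cos²(93° − 31°) = 0.5 I₀ · cos²(62°) = 0.1102 I₀.
I₃ = I₂ cos²(174° − 93°) = 0.1102 I₀ · cos²(81°) = 0.002697 I₀.
After rotation:
Unpolarized light through the first polarizer → I₁ = ½ I₀, now polarized at 31°.
I₂ = I₁ cos²(52° − 31°) = 0.5 I₀ · cos²(21°) = 0.4358 I₀.
Angle between axes 2 and 3: 58°. I₃ = 0.4358 I₀ · cos²(58°) = 0.1224 I₀.
Ratio = 0.1224 / 0.002697 = 45.38.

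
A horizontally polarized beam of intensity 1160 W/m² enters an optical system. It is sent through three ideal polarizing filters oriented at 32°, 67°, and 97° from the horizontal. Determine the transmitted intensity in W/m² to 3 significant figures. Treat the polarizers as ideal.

I₁ = 1160 W/m² · cos²(32°) = 834.3 W/m².
I₂ = I₁ · cos²(35°) = 834.3 · 0.671 = 559.8 W/m².
I₃ = I₂ · cos²(30°) = 559.8 · 0.75 = 419.8 W/m².

I ≈ 420 W/m²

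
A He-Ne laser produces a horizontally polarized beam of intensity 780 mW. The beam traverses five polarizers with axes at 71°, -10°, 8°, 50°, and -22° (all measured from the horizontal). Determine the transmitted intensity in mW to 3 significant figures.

I ≈ 0.0965 mW

I₁ = 780 mW · cos²(71°) = 82.68 mW.
I₂ = I₁ · cos²(81°) = 82.68 · 0.02447 = 2.023 mW.
I₃ = I₂ · cos²(18°) = 2.023 · 0.9045 = 1.83 mW.
I₄ = I₃ · cos²(42°) = 1.83 · 0.5523 = 1.011 mW.
I₅ = I₄ · cos²(72°) = 1.011 · 0.09549 = 0.09651 mW.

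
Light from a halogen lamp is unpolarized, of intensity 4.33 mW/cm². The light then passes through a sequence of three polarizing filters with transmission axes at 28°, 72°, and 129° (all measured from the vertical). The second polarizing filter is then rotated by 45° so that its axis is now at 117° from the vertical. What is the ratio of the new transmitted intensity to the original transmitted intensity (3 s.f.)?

Before rotation:
Unpolarized light through the first polarizer → I₁ = ½ I₀, now polarized at 28°.
I₂ = I₁ cos²(72° − 28°) = 0.5 I₀ · cos²(44°) = 0.2587 I₀.
I₃ = I₂ cos²(129° − 72°) = 0.2587 I₀ · cos²(57°) = 0.07675 I₀.
After rotation:
Unpolarized light through the first polarizer → I₁ = ½ I₀, now polarized at 28°.
I₂ = I₁ cos²(117° − 28°) = 0.5 I₀ · cos²(89°) = 0.0001523 I₀.
I₃ = I₂ cos²(129° − 117°) = 0.0001523 I₀ · cos²(12°) = 0.0001457 I₀.
Ratio = 0.0001457 / 0.07675 = 0.001899.

I_new/I_old ≈ 0.00190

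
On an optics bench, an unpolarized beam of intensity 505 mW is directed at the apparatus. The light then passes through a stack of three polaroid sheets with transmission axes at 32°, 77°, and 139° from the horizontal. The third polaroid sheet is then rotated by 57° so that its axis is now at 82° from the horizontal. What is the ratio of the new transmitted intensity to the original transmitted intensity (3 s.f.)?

Before rotation:
Unpolarized light through the first polarizer → I₁ = ½ I₀, now polarized at 32°.
I₂ = I₁ cos²(77° − 32°) = 0.5 I₀ · cos²(45°) = 0.25 I₀.
I₃ = I₂ cos²(139° − 77°) = 0.25 I₀ · cos²(62°) = 0.0551 I₀.
After rotation:
Unpolarized light through the first polarizer → I₁ = ½ I₀, now polarized at 32°.
I₂ = I₁ cos²(77° − 32°) = 0.5 I₀ · cos²(45°) = 0.25 I₀.
I₃ = I₂ cos²(82° − 77°) = 0.25 I₀ · cos²(5°) = 0.2481 I₀.
Ratio = 0.2481 / 0.0551 = 4.503.

I_new/I_old ≈ 4.50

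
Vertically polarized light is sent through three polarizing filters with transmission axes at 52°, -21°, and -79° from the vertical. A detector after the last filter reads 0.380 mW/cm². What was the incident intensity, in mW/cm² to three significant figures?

I₀ ≈ 41.8 mW/cm²

I₁ = I₀ cos²(52° − 0°) = I₀ cos²(52°) = 0.379 I₀.
I₂ = I₁ cos²(-21° − 52°) = 0.379 I₀ · cos²(73°) = 0.0324 I₀.
I₃ = I₂ cos²(-79° + 21°) = 0.0324 I₀ · cos²(58°) = 0.009099 I₀.
So 0.380 mW/cm² = 0.009099 I₀, giving I₀ = 0.380/0.009099 = 41.76 mW/cm².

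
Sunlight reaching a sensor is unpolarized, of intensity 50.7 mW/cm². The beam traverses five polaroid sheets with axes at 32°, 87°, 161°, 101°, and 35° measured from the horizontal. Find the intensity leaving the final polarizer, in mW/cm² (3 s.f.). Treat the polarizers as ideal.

Unpolarized light through the first polarizer → I₁ = 50.7 mW/cm²/2 = 25.35 mW/cm², polarized at 32°.
I₂ = I₁ · cos²(55°) = 25.35 · 0.329 = 8.34 mW/cm².
I₃ = I₂ · cos²(74°) = 8.34 · 0.07598 = 0.6336 mW/cm².
I₄ = I₃ · cos²(60°) = 0.6336 · 0.25 = 0.1584 mW/cm².
I₅ = I₄ · cos²(66°) = 0.1584 · 0.1654 = 0.02621 mW/cm².

I ≈ 0.0262 mW/cm²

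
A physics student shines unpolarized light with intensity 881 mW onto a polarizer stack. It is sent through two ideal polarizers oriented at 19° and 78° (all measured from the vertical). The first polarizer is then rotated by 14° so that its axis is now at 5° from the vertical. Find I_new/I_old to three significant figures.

Before rotation:
Unpolarized light through the first polarizer → I₁ = ½ I₀, now polarized at 19°.
I₂ = I₁ cos²(78° − 19°) = 0.5 I₀ · cos²(59°) = 0.1326 I₀.
After rotation:
Unpolarized light through the first polarizer → I₁ = ½ I₀, now polarized at 5°.
I₂ = I₁ cos²(78° − 5°) = 0.5 I₀ · cos²(73°) = 0.04274 I₀.
Ratio = 0.04274 / 0.1326 = 0.3222.

I_new/I_old ≈ 0.322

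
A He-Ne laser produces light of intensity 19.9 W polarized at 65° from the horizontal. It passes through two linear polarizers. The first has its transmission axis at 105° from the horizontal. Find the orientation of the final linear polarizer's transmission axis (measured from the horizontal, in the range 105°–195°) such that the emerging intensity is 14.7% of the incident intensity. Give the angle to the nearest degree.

I₁ = I₀ cos²(105° − 65°) = I₀ cos²(40°) = 0.5868 I₀.
Need I₂/I₀ = 0.147, so cos²(θ − 105°) = 0.147 / 0.5868 = 0.2505.
θ − 105° = arccos(√0.2505) = 60.0°, giving θ ≈ 105 + 60.0 = 165.0°.

θ ≈ 165°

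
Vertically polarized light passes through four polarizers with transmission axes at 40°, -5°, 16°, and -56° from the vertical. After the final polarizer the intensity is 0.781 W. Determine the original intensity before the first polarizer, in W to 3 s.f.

By Malus's law, I₁ = I₀ cos²(40° − 0°) = I₀ cos²(40°) = 0.5868 I₀.
I₂ = I₁ cos²(-5° − 40°) = 0.5868 I₀ · cos²(45°) = 0.2934 I₀.
I₃ = I₂ cos²(16° + 5°) = 0.2934 I₀ · cos²(21°) = 0.2557 I₀.
I₄ = I₃ cos²(-56° − 16°) = 0.2557 I₀ · cos²(72°) = 0.02442 I₀.
So 0.781 W = 0.02442 I₀, giving I₀ = 0.781/0.02442 = 31.98 W.

I₀ ≈ 32.0 W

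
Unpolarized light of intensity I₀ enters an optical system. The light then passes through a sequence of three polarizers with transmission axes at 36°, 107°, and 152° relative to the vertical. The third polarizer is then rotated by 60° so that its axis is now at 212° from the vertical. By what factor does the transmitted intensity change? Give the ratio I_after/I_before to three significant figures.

I_new/I_old ≈ 0.134

Before rotation:
Unpolarized light through the first polarizer → I₁ = ½ I₀, now polarized at 36°.
I₂ = I₁ cos²(107° − 36°) = 0.5 I₀ · cos²(71°) = 0.053 I₀.
I₃ = I₂ cos²(152° − 107°) = 0.053 I₀ · cos²(45°) = 0.0265 I₀.
After rotation:
Unpolarized light through the first polarizer → I₁ = ½ I₀, now polarized at 36°.
I₂ = I₁ cos²(107° − 36°) = 0.5 I₀ · cos²(71°) = 0.053 I₀.
Angle between axes 2 and 3: 75°. I₃ = 0.053 I₀ · cos²(75°) = 0.00355 I₀.
Ratio = 0.00355 / 0.0265 = 0.134.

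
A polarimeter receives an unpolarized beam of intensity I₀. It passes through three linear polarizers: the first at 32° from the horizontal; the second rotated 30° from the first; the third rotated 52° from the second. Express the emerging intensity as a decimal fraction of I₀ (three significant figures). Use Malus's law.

≈ 0.142 I₀

Unpolarized light through the first polarizer → I₁ = ½ I₀, now polarized at 32°.
I₂ = I₁ cos²(30°) = 0.5 · 0.75 I₀ = 0.375 I₀.
I₃ = I₂ cos²(52°) = 0.375 · 0.379 I₀ = 0.1421 I₀.
Transmitted fraction = 0.1421.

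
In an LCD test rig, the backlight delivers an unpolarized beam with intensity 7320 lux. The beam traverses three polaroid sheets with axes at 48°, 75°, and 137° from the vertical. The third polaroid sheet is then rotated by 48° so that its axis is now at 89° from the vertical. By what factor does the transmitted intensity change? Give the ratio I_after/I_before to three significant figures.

Before rotation:
Unpolarized light through the first polarizer → I₁ = ½ I₀, now polarized at 48°.
I₂ = I₁ cos²(75° − 48°) = 0.5 I₀ · cos²(27°) = 0.3969 I₀.
I₃ = I₂ cos²(137° − 75°) = 0.3969 I₀ · cos²(62°) = 0.08749 I₀.
After rotation:
Unpolarized light through the first polarizer → I₁ = ½ I₀, now polarized at 48°.
I₂ = I₁ cos²(75° − 48°) = 0.5 I₀ · cos²(27°) = 0.3969 I₀.
I₃ = I₂ cos²(89° − 75°) = 0.3969 I₀ · cos²(14°) = 0.3737 I₀.
Ratio = 0.3737 / 0.08749 = 4.272.

I_new/I_old ≈ 4.27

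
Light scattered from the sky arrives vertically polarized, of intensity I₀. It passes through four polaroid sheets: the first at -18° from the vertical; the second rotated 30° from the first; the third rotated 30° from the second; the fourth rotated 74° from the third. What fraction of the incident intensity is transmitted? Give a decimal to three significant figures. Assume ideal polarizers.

≈ 0.0387 I₀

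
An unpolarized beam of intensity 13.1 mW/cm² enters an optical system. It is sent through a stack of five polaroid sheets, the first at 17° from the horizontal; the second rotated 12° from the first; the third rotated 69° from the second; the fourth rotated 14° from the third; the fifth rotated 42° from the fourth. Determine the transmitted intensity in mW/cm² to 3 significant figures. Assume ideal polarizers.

Unpolarized light through the first polarizer → I₁ = 13.1 mW/cm²/2 = 6.55 mW/cm², polarized at 17°.
I₂ = I₁ · cos²(12°) = 6.55 · 0.9568 = 6.267 mW/cm².
I₃ = I₂ · cos²(69°) = 6.267 · 0.1284 = 0.8048 mW/cm².
I₄ = I₃ · cos²(14°) = 0.8048 · 0.9415 = 0.7577 mW/cm².
I₅ = I₄ · cos²(42°) = 0.7577 · 0.5523 = 0.4185 mW/cm².

I ≈ 0.418 mW/cm²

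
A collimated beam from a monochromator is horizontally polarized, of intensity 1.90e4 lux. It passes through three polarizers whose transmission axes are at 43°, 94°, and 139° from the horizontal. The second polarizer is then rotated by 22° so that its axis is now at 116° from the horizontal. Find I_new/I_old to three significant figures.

I_new/I_old ≈ 0.366

Before rotation:
I₁ = I₀ cos²(43° − 0°) = I₀ cos²(43°) = 0.5349 I₀.
I₂ = I₁ cos²(94° − 43°) = 0.5349 I₀ · cos²(51°) = 0.2118 I₀.
I₃ = I₂ cos²(139° − 94°) = 0.2118 I₀ · cos²(45°) = 0.1059 I₀.
After rotation:
I₁ = I₀ cos²(43° − 0°) = I₀ cos²(43°) = 0.5349 I₀.
I₂ = I₁ cos²(116° − 43°) = 0.5349 I₀ · cos²(73°) = 0.04572 I₀.
I₃ = I₂ cos²(139° − 116°) = 0.04572 I₀ · cos²(23°) = 0.03874 I₀.
Ratio = 0.03874 / 0.1059 = 0.3658.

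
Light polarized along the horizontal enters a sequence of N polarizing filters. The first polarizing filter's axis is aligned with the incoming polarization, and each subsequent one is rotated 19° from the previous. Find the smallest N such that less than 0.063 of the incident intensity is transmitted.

N = 26

First polarizer is aligned with the polarization: full transmission.
Each further stage multiplies by cos²(19°) = 0.894.
After N polarizers: T = 0.894^(N−1). Require T < 0.063 ⇒ N−1 > ln(0.063)/ln(0.894) = 24.67, so N−1 ≥ 25 and N = 26.
Check: N=26 gives T = 0.06074 < 0.063; N=25 gives T = 0.06795.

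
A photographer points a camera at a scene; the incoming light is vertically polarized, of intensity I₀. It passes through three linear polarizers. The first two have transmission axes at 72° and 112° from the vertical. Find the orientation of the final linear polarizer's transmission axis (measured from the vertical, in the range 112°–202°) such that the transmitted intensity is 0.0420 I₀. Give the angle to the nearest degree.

θ ≈ 142°

By Malus's law, I₁ = I₀ cos²(72° − 0°) = I₀ cos²(72°) = 0.09549 I₀.
I₂ = I₁ cos²(112° − 72°) = 0.09549 I₀ · cos²(40°) = 0.05604 I₀.
Need I₃/I₀ = 0.042, so cos²(θ − 112°) = 0.042 / 0.05604 = 0.7495.
θ − 112° = arccos(√0.7495) = 30.0°, giving θ ≈ 112 + 30.0 = 142.0°.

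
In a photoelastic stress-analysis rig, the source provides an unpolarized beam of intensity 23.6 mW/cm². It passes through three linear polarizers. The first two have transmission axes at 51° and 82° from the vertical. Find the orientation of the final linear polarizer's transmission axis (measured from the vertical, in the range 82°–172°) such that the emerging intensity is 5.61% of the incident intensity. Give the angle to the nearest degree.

Unpolarized light through the first polarizer → I₁ = ½ I₀, now polarized at 51°.
I₂ = I₁ cos²(82° − 51°) = 0.5 I₀ · cos²(31°) = 0.3674 I₀.
Need I₃/I₀ = 0.0561, so cos²(θ − 82°) = 0.0561 / 0.3674 = 0.1527.
θ − 82° = arccos(√0.1527) = 67.0°, giving θ ≈ 82 + 67.0 = 149.0°.

θ ≈ 149°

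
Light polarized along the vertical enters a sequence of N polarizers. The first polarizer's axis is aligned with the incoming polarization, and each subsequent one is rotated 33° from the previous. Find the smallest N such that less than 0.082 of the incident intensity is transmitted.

N = 9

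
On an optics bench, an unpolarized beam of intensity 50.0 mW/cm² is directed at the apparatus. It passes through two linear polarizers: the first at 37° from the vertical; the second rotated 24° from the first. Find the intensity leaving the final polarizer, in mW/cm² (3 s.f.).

Unpolarized light through the first polarizer → I₁ = 50.0 mW/cm²/2 = 25 mW/cm², polarized at 37°.
I₂ = I₁ · cos²(24°) = 25 · 0.8346 = 20.86 mW/cm².

I ≈ 20.9 mW/cm²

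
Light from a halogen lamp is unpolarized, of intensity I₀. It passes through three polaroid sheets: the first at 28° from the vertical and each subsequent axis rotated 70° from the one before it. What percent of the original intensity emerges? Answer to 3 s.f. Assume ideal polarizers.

Unpolarized light through the first polarizer → I₁ = ½ I₀, now polarized at 28°.
I₂ = I₁ cos²(70°) = 0.5 · 0.117 I₀ = 0.05849 I₀.
I₃ = I₂ cos²(70°) = 0.05849 · 0.117 I₀ = 0.006842 I₀.
That is 0.6842% of the incident intensity.

≈ 0.684%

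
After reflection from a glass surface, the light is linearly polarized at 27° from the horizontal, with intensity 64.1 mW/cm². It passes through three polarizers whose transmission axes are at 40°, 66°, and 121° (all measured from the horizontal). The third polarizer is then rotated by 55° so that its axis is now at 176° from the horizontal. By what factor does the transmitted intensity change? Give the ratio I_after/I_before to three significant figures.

Before rotation:
By Malus's law, I₁ = I₀ cos²(40° − 27°) = I₀ cos²(13°) = 0.9494 I₀.
I₂ = I₁ cos²(66° − 40°) = 0.9494 I₀ · cos²(26°) = 0.767 I₀.
I₃ = I₂ cos²(121° − 66°) = 0.767 I₀ · cos²(55°) = 0.2523 I₀.
After rotation:
I₁ = I₀ cos²(40° − 27°) = I₀ cos²(13°) = 0.9494 I₀.
I₂ = I₁ cos²(66° − 40°) = 0.9494 I₀ · cos²(26°) = 0.767 I₀.
Angle between axes 2 and 3: 70°. I₃ = 0.767 I₀ · cos²(70°) = 0.08972 I₀.
Ratio = 0.08972 / 0.2523 = 0.3556.

I_new/I_old ≈ 0.356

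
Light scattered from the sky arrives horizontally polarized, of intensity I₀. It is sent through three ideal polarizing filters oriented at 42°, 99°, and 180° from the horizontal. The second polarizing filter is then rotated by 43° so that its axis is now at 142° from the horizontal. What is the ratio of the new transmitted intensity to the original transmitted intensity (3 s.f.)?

Before rotation:
I₁ = I₀ cos²(42° − 0°) = I₀ cos²(42°) = 0.5523 I₀.
I₂ = I₁ cos²(99° − 42°) = 0.5523 I₀ · cos²(57°) = 0.1638 I₀.
I₃ = I₂ cos²(180° − 99°) = 0.1638 I₀ · cos²(81°) = 0.004009 I₀.
After rotation:
I₁ = I₀ cos²(42° − 0°) = I₀ cos²(42°) = 0.5523 I₀.
Angle between axes 1 and 2: 80°. I₂ = 0.5523 I₀ · cos²(80°) = 0.01665 I₀.
I₃ = I₂ cos²(180° − 142°) = 0.01665 I₀ · cos²(38°) = 0.01034 I₀.
Ratio = 0.01034 / 0.004009 = 2.579.

I_new/I_old ≈ 2.58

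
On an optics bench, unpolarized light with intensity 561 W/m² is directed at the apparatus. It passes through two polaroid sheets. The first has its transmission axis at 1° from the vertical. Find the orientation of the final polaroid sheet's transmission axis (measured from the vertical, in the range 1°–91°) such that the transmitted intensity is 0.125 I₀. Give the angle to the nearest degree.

Unpolarized light through the first polarizer → I₁ = ½ I₀, now polarized at 1°.
Need I₂/I₀ = 0.125, so cos²(θ − 1°) = 0.125 / 0.5 = 0.25.
θ − 1° = arccos(√0.25) = 60.0°, giving θ ≈ 1 + 60.0 = 61.0°.

θ ≈ 61°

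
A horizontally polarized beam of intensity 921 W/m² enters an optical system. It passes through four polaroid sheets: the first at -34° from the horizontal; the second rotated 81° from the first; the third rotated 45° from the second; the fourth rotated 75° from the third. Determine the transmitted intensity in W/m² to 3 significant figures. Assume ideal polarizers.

I ≈ 0.519 W/m²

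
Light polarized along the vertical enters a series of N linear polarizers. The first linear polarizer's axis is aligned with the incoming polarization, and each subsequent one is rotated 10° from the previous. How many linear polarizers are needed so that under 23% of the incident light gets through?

First polarizer is aligned with the polarization: full transmission.
Each further stage multiplies by cos²(10°) = 0.9698.
After N polarizers: T = 0.9698^(N−1). Require T < 0.23 ⇒ N−1 > ln(0.23)/ln(0.9698) = 48.00, so N−1 ≥ 49 and N = 50.
Check: N=50 gives T = 0.2231 < 0.23; N=49 gives T = 0.23.

N = 50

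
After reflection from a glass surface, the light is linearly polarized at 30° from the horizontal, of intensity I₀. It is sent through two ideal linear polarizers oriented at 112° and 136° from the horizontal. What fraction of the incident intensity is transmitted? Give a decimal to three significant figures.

≈ 0.0162 I₀

I₁ = I₀ cos²(112° − 30°) = I₀ cos²(82°) = 0.01937 I₀.
I₂ = I₁ cos²(136° − 112°) = 0.01937 I₀ · cos²(24°) = 0.01616 I₀.
Transmitted fraction = 0.01616.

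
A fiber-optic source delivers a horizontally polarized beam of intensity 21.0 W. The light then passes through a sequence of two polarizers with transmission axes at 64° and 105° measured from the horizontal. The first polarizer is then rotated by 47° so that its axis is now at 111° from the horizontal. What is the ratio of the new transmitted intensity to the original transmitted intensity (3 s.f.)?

I_new/I_old ≈ 1.16

Before rotation:
I₁ = I₀ cos²(64° − 0°) = I₀ cos²(64°) = 0.1922 I₀.
I₂ = I₁ cos²(105° − 64°) = 0.1922 I₀ · cos²(41°) = 0.1095 I₀.
After rotation:
I₁ = I₀ cos²(111° − 0°) = I₀ cos²(69°) = 0.1284 I₀.
I₂ = I₁ cos²(105° − 111°) = 0.1284 I₀ · cos²(6°) = 0.127 I₀.
Ratio = 0.127 / 0.1095 = 1.16.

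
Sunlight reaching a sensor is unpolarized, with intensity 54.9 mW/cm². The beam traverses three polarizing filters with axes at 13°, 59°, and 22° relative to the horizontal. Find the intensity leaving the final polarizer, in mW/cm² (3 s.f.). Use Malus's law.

Unpolarized light through the first polarizer → I₁ = 54.9 mW/cm²/2 = 27.45 mW/cm², polarized at 13°.
I₂ = I₁ · cos²(46°) = 27.45 · 0.4826 = 13.25 mW/cm².
I₃ = I₂ · cos²(37°) = 13.25 · 0.6378 = 8.449 mW/cm².

I ≈ 8.45 mW/cm²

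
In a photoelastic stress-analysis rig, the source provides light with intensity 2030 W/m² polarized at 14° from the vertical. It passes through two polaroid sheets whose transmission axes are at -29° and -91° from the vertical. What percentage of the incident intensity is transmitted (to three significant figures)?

I₁ = 2030 W/m² · cos²(43°) = 1086 W/m².
I₂ = I₁ · cos²(62°) = 1086 · 0.2204 = 239.3 W/m².
That is 11.79% of the incident intensity.

≈ 11.8%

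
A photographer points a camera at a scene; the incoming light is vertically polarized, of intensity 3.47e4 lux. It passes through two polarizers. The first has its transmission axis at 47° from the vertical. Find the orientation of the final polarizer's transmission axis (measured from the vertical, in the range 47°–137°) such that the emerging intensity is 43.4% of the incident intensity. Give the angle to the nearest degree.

θ ≈ 62°

I₁ = I₀ cos²(47° − 0°) = I₀ cos²(47°) = 0.4651 I₀.
Need I₂/I₀ = 0.434, so cos²(θ − 47°) = 0.434 / 0.4651 = 0.9331.
θ − 47° = arccos(√0.9331) = 15.0°, giving θ ≈ 47 + 15.0 = 62.0°.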